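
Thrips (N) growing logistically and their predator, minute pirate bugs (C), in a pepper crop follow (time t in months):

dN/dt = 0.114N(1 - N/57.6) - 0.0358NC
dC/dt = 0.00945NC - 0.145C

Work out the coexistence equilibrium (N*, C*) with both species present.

N* ≈ 15.3, C* ≈ 2.34

From dC/dt = 0 with C > 0: 0.00945N* = 0.145, so N* = 15.3.
Substitute into dN/dt = 0: 0.114(1 - 15.3/57.6) = 0.0358C*.
The bracket is 0.734, giving C* = 0.0836/0.0358 = 2.34.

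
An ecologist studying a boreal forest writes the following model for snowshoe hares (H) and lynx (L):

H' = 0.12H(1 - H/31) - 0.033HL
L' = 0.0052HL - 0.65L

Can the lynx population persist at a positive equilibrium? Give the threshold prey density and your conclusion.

The predator equation gives dL/dt > 0 only when H > 0.65/0.0052 = 125.
Without the predator, H → K = 31. Since 31 < 125, the predator cannot invade.

Threshold H = 125; K < 125, so no, the predator goes extinct.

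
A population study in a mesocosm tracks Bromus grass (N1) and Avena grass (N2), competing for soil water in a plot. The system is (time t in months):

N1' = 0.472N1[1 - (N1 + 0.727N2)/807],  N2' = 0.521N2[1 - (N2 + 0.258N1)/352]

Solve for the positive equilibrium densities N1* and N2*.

Setting both brackets to zero gives the nullclines N1 + 0.727N2 = 807 and 0.258N1 + N2 = 352.
Substituting N2 = 352 - 0.258N1 into the first: N1(1 - 0.727·0.258) = 807 - 0.727·352.
So N1* = 551/0.812 = 678, and then N2* = 352 - 0.258·678 = 177.

N1* ≈ 678, N2* ≈ 177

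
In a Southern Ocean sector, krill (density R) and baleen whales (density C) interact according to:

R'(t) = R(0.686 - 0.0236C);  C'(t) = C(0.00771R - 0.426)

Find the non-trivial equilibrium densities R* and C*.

Set dC/dt = 0 with C > 0: 0.00771R - 0.426 = 0, so R* = 0.426/0.00771 = 55.3.
Set dR/dt = 0 with R > 0: 0.686 - 0.0236C = 0, so C* = 0.686/0.0236 = 29.1.

R* ≈ 55.3, C* ≈ 29.1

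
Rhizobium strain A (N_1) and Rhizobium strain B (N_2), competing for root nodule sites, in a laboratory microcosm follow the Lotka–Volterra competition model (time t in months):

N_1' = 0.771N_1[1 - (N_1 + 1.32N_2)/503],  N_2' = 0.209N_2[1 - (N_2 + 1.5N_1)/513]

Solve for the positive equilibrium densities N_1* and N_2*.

N_1* ≈ 178, N_2* ≈ 246

Setting both brackets to zero gives the nullclines N_1 + 1.32N_2 = 503 and 1.5N_1 + N_2 = 513.
Substituting N_2 = 513 - 1.5N_1 into the first: N_1(1 - 1.32·1.5) = 503 - 1.32·513.
So N_1* = -174/-0.98 = 178, and then N_2* = 513 - 1.5·178 = 246.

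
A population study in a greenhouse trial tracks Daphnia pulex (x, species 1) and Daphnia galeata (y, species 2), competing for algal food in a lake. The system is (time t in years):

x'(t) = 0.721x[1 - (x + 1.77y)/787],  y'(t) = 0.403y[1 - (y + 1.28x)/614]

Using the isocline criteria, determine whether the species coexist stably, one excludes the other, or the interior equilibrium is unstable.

Compare the nullcline intercepts: K1/α12 = 787/1.77 = 445 < K2 = 614; K2/α21 = 614/1.28 = 480 < K1 = 787.
Since both are reversed, neither can invade when rare; the interior point is a saddle.

unstable coexistence (outcome depends on initial conditions)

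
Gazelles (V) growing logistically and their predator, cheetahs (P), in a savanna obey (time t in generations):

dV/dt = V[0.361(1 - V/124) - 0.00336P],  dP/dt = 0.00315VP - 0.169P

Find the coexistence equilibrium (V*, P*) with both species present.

From dP/dt = 0 with P > 0: 0.00315V* = 0.169, so V* = 53.7.
Substitute into dV/dt = 0: 0.361(1 - 53.7/124) = 0.00336P*.
The bracket is 0.567, giving P* = 0.205/0.00336 = 61.

V* ≈ 53.7, P* ≈ 61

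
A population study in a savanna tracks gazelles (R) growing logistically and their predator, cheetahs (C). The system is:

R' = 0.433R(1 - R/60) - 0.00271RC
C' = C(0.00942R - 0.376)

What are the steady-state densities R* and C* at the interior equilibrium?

From dC/dt = 0 with C > 0: 0.00942R* = 0.376, so R* = 39.9.
Substitute into dR/dt = 0: 0.433(1 - 39.9/60) = 0.00271C*.
The bracket is 0.335, giving C* = 0.145/0.00271 = 53.5.

R* ≈ 39.9, C* ≈ 53.5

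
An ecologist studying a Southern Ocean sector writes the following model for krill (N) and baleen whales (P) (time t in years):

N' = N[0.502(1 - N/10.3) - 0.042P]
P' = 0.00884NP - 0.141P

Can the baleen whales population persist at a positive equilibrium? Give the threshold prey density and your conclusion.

The predator equation gives dP/dt > 0 only when N > 0.141/0.00884 = 16.
Without the predator, N → K = 10.3. Since 10.3 < 16, the predator cannot invade.

Threshold N = 16; K < 16, so no, the predator goes extinct.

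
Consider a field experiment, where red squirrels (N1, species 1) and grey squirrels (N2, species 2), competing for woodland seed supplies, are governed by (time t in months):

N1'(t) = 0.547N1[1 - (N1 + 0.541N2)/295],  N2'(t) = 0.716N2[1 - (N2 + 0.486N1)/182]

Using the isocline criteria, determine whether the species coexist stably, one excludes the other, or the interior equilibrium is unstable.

Compare the nullcline intercepts: K1/α12 = 295/0.541 = 545 > K2 = 182; K2/α21 = 182/0.486 = 374 > K1 = 295.
Since both inequalities hold, each species can invade when rare, so the interior equilibrium is stable.

stable coexistence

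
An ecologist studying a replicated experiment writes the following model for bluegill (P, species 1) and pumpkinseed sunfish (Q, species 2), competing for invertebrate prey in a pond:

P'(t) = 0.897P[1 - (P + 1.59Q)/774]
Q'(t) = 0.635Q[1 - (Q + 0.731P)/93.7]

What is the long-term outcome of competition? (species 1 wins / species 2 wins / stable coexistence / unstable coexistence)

species 1 excludes species 2

Compare the nullcline intercepts: K1/α12 = 774/1.59 = 487 > K2 = 93.7; K2/α21 = 93.7/0.731 = 128 < K1 = 774.
Since the inequalities point opposite ways, species 1 can invade but species 2 cannot.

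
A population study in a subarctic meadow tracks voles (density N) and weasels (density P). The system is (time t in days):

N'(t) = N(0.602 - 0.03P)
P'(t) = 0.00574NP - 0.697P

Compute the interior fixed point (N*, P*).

N* ≈ 121, P* ≈ 20.1

Set dP/dt = 0 with P > 0: 0.00574N - 0.697 = 0, so N* = 0.697/0.00574 = 121.
Set dN/dt = 0 with N > 0: 0.602 - 0.03P = 0, so P* = 0.602/0.03 = 20.1.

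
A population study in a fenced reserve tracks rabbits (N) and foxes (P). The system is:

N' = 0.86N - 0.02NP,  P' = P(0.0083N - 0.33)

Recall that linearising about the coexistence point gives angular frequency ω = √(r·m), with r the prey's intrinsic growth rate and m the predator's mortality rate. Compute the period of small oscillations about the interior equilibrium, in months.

Here r = 0.86 and m = 0.33, so r·m = 0.284.
ω = √0.284 = 0.533 per month, hence T = 2π/ω ≈ 11.8 months.

T ≈ 11.8 months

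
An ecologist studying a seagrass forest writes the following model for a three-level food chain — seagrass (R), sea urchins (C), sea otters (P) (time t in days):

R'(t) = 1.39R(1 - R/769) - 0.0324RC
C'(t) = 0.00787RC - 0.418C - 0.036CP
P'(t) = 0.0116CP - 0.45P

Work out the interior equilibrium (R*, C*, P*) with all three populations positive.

From dP/dt = 0: 0.0116C* = 0.45, so C* = 38.8.
From dR/dt = 0: 1.39(1 - R*/769) = 0.0324·38.8, giving R* = 769·(1 - 0.904) = 73.6.
From dC/dt = 0: 0.00787·73.6 - 0.418 = 0.036P*, so P* = 0.162/0.036 = 4.49.

R* ≈ 73.6, C* ≈ 38.8, P* ≈ 4.49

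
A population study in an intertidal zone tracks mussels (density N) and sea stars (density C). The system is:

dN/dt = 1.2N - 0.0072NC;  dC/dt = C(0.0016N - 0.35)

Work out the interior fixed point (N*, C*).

Set dC/dt = 0 with C > 0: 0.0016N - 0.35 = 0, so N* = 0.35/0.0016 = 219.
Set dN/dt = 0 with N > 0: 1.2 - 0.0072C = 0, so C* = 1.2/0.0072 = 167.

N* ≈ 219, C* ≈ 167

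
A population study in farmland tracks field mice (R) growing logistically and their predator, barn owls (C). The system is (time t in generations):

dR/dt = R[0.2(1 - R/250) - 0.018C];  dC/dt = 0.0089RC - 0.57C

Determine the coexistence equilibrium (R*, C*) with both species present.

R* ≈ 64, C* ≈ 8.26

From dC/dt = 0 with C > 0: 0.0089R* = 0.57, so R* = 64.
Substitute into dR/dt = 0: 0.2(1 - 64/250) = 0.018C*.
The bracket is 0.744, giving C* = 0.149/0.018 = 8.26.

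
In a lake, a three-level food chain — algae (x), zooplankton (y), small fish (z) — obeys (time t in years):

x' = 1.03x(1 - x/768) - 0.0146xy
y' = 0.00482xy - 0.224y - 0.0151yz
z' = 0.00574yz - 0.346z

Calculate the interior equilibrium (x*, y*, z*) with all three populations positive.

x* ≈ 112, y* ≈ 60.3, z* ≈ 20.9

From dz/dt = 0: 0.00574y* = 0.346, so y* = 60.3.
From dx/dt = 0: 1.03(1 - x*/768) = 0.0146·60.3, giving x* = 768·(1 - 0.854) = 112.
From dy/dt = 0: 0.00482·112 - 0.224 = 0.0151z*, so z* = 0.315/0.0151 = 20.9.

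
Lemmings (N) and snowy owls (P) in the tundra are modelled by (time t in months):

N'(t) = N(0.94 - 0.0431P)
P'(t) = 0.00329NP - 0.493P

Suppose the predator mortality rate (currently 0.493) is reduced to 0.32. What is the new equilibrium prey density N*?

At the interior fixed point, setting dP/dt = 0 with P > 0 fixes N* = (predator death rate)/(NP coefficient) — independent of the other coefficients.
With the change, N* = 0.32/0.00329 = 97.3; it falls from 150.

N* ≈ 97.3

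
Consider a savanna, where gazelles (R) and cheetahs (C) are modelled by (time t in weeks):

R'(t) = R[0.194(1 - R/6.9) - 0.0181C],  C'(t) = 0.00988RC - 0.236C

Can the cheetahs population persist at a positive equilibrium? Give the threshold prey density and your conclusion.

The predator equation gives dC/dt > 0 only when R > 0.236/0.00988 = 23.9.
Without the predator, R → K = 6.9. Since 6.9 < 23.9, the predator cannot invade.

Threshold R = 23.9; K < 23.9, so no, the predator goes extinct.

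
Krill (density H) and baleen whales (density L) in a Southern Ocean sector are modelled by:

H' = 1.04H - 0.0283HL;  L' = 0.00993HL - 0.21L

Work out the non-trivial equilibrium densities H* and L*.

H* ≈ 21.1, L* ≈ 36.7

Set dL/dt = 0 with L > 0: 0.00993H - 0.21 = 0, so H* = 0.21/0.00993 = 21.1.
Set dH/dt = 0 with H > 0: 1.04 - 0.0283L = 0, so L* = 1.04/0.0283 = 36.7.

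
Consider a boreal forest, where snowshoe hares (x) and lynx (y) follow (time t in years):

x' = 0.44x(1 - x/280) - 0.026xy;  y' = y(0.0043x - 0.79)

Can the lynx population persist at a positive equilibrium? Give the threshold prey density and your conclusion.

The predator equation gives dy/dt > 0 only when x > 0.79/0.0043 = 184.
Without the predator, x → K = 280. Since 280 > 184, the predator can invade and persist.

Threshold x = 184; K > 184, so yes, the predator persists.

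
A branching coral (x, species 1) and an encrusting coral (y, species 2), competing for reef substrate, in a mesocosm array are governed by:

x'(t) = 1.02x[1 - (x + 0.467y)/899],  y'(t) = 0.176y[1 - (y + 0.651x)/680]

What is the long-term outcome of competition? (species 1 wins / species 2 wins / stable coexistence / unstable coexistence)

Compare the nullcline intercepts: K1/α12 = 899/0.467 = 1930 > K2 = 680; K2/α21 = 680/0.651 = 1040 > K1 = 899.
Since both inequalities hold, each species can invade when rare, so the interior equilibrium is stable.

stable coexistence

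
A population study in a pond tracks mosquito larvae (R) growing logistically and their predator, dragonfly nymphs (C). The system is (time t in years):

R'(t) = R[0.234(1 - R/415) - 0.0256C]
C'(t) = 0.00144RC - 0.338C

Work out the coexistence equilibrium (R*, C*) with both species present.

R* ≈ 235, C* ≈ 3.97

From dC/dt = 0 with C > 0: 0.00144R* = 0.338, so R* = 235.
Substitute into dR/dt = 0: 0.234(1 - 235/415) = 0.0256C*.
The bracket is 0.434, giving C* = 0.102/0.0256 = 3.97.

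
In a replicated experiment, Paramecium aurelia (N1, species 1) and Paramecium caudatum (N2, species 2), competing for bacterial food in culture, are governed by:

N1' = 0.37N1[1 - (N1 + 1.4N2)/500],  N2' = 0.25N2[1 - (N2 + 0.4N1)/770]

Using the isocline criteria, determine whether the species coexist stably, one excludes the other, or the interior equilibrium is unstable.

species 2 excludes species 1

Compare the nullcline intercepts: K1/α12 = 500/1.4 = 357 < K2 = 770; K2/α21 = 770/0.4 = 1920 > K1 = 500.
Since the inequalities point opposite ways, species 2 can invade but species 1 cannot.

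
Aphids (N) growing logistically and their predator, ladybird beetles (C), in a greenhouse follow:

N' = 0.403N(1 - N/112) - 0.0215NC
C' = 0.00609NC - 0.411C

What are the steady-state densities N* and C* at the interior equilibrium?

From dC/dt = 0 with C > 0: 0.00609N* = 0.411, so N* = 67.5.
Substitute into dN/dt = 0: 0.403(1 - 67.5/112) = 0.0215C*.
The bracket is 0.397, giving C* = 0.16/0.0215 = 7.45.

N* ≈ 67.5, C* ≈ 7.45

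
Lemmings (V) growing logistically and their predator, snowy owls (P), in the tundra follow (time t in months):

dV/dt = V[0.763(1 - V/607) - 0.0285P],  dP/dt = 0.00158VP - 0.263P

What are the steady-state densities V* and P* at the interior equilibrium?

From dP/dt = 0 with P > 0: 0.00158V* = 0.263, so V* = 166.
Substitute into dV/dt = 0: 0.763(1 - 166/607) = 0.0285P*.
The bracket is 0.726, giving P* = 0.554/0.0285 = 19.4.

V* ≈ 166, P* ≈ 19.4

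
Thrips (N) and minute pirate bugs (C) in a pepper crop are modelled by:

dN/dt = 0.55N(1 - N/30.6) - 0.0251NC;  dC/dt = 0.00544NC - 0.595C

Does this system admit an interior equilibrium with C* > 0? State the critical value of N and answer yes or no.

Threshold N = 109; K < 109, so no, the predator goes extinct.

The predator equation gives dC/dt > 0 only when N > 0.595/0.00544 = 109.
Without the predator, N → K = 30.6. Since 30.6 < 109, the predator cannot invade.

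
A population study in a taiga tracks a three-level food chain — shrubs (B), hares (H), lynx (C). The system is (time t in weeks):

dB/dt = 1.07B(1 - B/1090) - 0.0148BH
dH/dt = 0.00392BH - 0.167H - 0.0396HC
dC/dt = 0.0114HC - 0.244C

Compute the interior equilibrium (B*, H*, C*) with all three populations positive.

From dC/dt = 0: 0.0114H* = 0.244, so H* = 21.4.
From dB/dt = 0: 1.07(1 - B*/1090) = 0.0148·21.4, giving B* = 1090·(1 - 0.296) = 767.
From dH/dt = 0: 0.00392·767 - 0.167 = 0.0396C*, so C* = 2.84/0.0396 = 71.7.

B* ≈ 767, H* ≈ 21.4, C* ≈ 71.7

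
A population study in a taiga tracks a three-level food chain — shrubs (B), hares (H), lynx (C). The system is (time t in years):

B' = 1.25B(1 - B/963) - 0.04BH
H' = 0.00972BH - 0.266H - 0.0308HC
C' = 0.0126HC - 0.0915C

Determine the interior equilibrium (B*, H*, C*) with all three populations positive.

From dC/dt = 0: 0.0126H* = 0.0915, so H* = 7.26.
From dB/dt = 0: 1.25(1 - B*/963) = 0.04·7.26, giving B* = 963·(1 - 0.232) = 739.
From dH/dt = 0: 0.00972·739 - 0.266 = 0.0308C*, so C* = 6.92/0.0308 = 225.

B* ≈ 739, H* ≈ 7.26, C* ≈ 225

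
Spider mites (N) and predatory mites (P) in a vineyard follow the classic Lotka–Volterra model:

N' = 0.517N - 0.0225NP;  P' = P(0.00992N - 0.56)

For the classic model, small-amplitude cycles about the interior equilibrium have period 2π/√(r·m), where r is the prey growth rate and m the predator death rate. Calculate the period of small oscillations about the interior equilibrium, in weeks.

T ≈ 11.7 weeks

Here r = 0.517 and m = 0.56, so r·m = 0.29.
ω = √0.29 = 0.538 per week, hence T = 2π/ω ≈ 11.7 weeks.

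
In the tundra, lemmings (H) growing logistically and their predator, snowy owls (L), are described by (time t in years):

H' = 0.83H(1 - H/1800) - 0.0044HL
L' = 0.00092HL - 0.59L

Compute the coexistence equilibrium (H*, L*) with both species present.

From dL/dt = 0 with L > 0: 0.00092H* = 0.59, so H* = 641.
Substitute into dH/dt = 0: 0.83(1 - 641/1800) = 0.0044L*.
The bracket is 0.644, giving L* = 0.534/0.0044 = 121.

H* ≈ 641, L* ≈ 121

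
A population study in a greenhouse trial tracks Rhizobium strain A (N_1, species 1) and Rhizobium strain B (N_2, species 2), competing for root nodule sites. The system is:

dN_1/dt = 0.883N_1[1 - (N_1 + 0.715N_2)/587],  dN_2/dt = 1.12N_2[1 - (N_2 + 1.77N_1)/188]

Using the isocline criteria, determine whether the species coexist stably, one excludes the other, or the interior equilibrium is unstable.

species 1 excludes species 2

Compare the nullcline intercepts: K1/α12 = 587/0.715 = 821 > K2 = 188; K2/α21 = 188/1.77 = 106 < K1 = 587.
Since the inequalities point opposite ways, species 1 can invade but species 2 cannot.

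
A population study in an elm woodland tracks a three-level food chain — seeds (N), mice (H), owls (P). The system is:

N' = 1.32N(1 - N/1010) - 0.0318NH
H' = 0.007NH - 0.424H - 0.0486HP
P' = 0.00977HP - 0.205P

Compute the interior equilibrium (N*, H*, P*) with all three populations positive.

N* ≈ 499, H* ≈ 21, P* ≈ 63.2

From dP/dt = 0: 0.00977H* = 0.205, so H* = 21.
From dN/dt = 0: 1.32(1 - N*/1010) = 0.0318·21, giving N* = 1010·(1 - 0.505) = 499.
From dH/dt = 0: 0.007·499 - 0.424 = 0.0486P*, so P* = 3.07/0.0486 = 63.2.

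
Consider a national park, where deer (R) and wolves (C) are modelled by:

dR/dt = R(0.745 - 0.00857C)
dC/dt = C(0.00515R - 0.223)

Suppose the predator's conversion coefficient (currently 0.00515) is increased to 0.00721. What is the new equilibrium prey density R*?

R* ≈ 30.9

At the interior fixed point, setting dC/dt = 0 with C > 0 fixes R* = (predator death rate)/(RC coefficient) — independent of the other coefficients.
With the change, R* = 0.223/0.00721 = 30.9; it falls from 43.3.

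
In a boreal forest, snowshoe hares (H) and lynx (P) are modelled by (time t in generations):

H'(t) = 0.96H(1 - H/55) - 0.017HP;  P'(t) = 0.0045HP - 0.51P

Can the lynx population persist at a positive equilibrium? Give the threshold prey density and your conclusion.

Threshold H = 113; K < 113, so no, the predator goes extinct.

The predator equation gives dP/dt > 0 only when H > 0.51/0.0045 = 113.
Without the predator, H → K = 55. Since 55 < 113, the predator cannot invade.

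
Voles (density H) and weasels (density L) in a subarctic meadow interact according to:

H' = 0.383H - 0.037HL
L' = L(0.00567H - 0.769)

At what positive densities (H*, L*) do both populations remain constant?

H* ≈ 136, L* ≈ 10.4

Set dL/dt = 0 with L > 0: 0.00567H - 0.769 = 0, so H* = 0.769/0.00567 = 136.
Set dH/dt = 0 with H > 0: 0.383 - 0.037L = 0, so L* = 0.383/0.037 = 10.4.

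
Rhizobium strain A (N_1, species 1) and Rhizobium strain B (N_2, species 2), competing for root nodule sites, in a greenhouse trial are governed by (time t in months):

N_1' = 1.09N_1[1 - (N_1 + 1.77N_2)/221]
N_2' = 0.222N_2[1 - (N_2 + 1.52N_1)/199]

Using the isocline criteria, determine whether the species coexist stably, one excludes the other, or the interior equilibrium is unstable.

Compare the nullcline intercepts: K1/α12 = 221/1.77 = 125 < K2 = 199; K2/α21 = 199/1.52 = 131 < K1 = 221.
Since both are reversed, neither can invade when rare; the interior point is a saddle.

unstable coexistence (outcome depends on initial conditions)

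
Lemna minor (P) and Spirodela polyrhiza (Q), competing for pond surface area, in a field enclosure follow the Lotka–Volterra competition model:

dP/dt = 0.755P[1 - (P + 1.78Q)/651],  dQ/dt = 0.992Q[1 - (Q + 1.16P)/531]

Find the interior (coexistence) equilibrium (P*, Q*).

P* ≈ 276, Q* ≈ 211

Setting both brackets to zero gives the nullclines P + 1.78Q = 651 and 1.16P + Q = 531.
Substituting Q = 531 - 1.16P into the first: P(1 - 1.78·1.16) = 651 - 1.78·531.
So P* = -294/-1.06 = 276, and then Q* = 531 - 1.16·276 = 211.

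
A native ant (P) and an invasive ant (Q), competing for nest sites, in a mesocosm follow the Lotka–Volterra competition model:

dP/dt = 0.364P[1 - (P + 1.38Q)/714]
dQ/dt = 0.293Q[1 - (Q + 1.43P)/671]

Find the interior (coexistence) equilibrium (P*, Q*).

Setting both brackets to zero gives the nullclines P + 1.38Q = 714 and 1.43P + Q = 671.
Substituting Q = 671 - 1.43P into the first: P(1 - 1.38·1.43) = 714 - 1.38·671.
So P* = -212/-0.973 = 218, and then Q* = 671 - 1.43·218 = 360.

P* ≈ 218, Q* ≈ 360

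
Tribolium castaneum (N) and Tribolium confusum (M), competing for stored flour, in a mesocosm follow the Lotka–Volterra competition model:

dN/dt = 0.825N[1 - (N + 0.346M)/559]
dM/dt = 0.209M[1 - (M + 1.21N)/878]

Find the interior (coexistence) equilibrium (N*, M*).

N* ≈ 439, M* ≈ 347

Setting both brackets to zero gives the nullclines N + 0.346M = 559 and 1.21N + M = 878.
Substituting M = 878 - 1.21N into the first: N(1 - 0.346·1.21) = 559 - 0.346·878.
So N* = 255/0.581 = 439, and then M* = 878 - 1.21·439 = 347.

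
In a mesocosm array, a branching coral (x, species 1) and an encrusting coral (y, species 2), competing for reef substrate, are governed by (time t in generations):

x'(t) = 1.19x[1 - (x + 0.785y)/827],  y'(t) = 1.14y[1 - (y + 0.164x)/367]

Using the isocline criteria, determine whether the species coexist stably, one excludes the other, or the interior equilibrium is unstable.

stable coexistence

Compare the nullcline intercepts: K1/α12 = 827/0.785 = 1050 > K2 = 367; K2/α21 = 367/0.164 = 2240 > K1 = 827.
Since both inequalities hold, each species can invade when rare, so the interior equilibrium is stable.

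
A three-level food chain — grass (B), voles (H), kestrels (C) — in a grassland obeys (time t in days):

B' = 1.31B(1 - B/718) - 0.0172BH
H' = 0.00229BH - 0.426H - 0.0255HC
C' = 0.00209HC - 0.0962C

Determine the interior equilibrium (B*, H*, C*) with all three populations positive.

From dC/dt = 0: 0.00209H* = 0.0962, so H* = 46.
From dB/dt = 0: 1.31(1 - B*/718) = 0.0172·46, giving B* = 718·(1 - 0.604) = 284.
From dH/dt = 0: 0.00229·284 - 0.426 = 0.0255C*, so C* = 0.225/0.0255 = 8.81.

B* ≈ 284, H* ≈ 46, C* ≈ 8.81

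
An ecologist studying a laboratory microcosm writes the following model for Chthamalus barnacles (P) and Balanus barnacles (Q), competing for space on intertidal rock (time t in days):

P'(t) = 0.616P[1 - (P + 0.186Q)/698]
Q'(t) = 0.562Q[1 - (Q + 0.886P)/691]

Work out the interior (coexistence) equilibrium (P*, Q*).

Setting both brackets to zero gives the nullclines P + 0.186Q = 698 and 0.886P + Q = 691.
Substituting Q = 691 - 0.886P into the first: P(1 - 0.186·0.886) = 698 - 0.186·691.
So P* = 569/0.835 = 682, and then Q* = 691 - 0.886·682 = 86.9.

P* ≈ 682, Q* ≈ 86.9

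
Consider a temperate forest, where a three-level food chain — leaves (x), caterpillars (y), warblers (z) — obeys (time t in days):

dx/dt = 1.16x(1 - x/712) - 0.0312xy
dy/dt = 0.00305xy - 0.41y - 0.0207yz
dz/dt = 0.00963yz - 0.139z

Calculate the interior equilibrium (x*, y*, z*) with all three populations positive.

From dz/dt = 0: 0.00963y* = 0.139, so y* = 14.4.
From dx/dt = 0: 1.16(1 - x*/712) = 0.0312·14.4, giving x* = 712·(1 - 0.388) = 436.
From dy/dt = 0: 0.00305·436 - 0.41 = 0.0207z*, so z* = 0.919/0.0207 = 44.4.

x* ≈ 436, y* ≈ 14.4, z* ≈ 44.4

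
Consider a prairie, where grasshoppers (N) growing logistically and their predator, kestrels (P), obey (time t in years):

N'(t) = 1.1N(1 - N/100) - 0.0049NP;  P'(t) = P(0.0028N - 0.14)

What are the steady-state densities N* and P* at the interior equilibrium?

From dP/dt = 0 with P > 0: 0.0028N* = 0.14, so N* = 50.
Substitute into dN/dt = 0: 1.1(1 - 50/100) = 0.0049P*.
The bracket is 0.5, giving P* = 0.55/0.0049 = 112.

N* ≈ 50, P* ≈ 112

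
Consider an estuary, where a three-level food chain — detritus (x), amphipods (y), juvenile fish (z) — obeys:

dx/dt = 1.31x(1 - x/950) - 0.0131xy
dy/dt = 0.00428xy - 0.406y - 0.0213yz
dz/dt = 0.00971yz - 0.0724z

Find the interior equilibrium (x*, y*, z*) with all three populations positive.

From dz/dt = 0: 0.00971y* = 0.0724, so y* = 7.46.
From dx/dt = 0: 1.31(1 - x*/950) = 0.0131·7.46, giving x* = 950·(1 - 0.0746) = 879.
From dy/dt = 0: 0.00428·879 - 0.406 = 0.0213z*, so z* = 3.36/0.0213 = 158.

x* ≈ 879, y* ≈ 7.46, z* ≈ 158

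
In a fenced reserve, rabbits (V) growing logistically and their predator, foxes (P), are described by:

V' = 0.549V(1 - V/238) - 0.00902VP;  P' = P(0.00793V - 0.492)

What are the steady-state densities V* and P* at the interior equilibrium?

V* ≈ 62, P* ≈ 45

From dP/dt = 0 with P > 0: 0.00793V* = 0.492, so V* = 62.
Substitute into dV/dt = 0: 0.549(1 - 62/238) = 0.00902P*.
The bracket is 0.739, giving P* = 0.406/0.00902 = 45.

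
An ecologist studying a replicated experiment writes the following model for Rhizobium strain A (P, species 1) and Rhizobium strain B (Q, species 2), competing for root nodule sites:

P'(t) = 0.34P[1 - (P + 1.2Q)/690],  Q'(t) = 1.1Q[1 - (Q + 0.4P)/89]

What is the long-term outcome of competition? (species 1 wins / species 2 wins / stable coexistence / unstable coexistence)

Compare the nullcline intercepts: K1/α12 = 690/1.2 = 575 > K2 = 89; K2/α21 = 89/0.4 = 222 < K1 = 690.
Since the inequalities point opposite ways, species 1 can invade but species 2 cannot.

species 1 excludes species 2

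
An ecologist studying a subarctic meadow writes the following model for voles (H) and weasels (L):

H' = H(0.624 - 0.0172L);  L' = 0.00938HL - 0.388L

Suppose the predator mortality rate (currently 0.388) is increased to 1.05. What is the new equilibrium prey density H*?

H* ≈ 112

At the interior fixed point, setting dL/dt = 0 with L > 0 fixes H* = (predator death rate)/(HL coefficient) — independent of the other coefficients.
With the change, H* = 1.05/0.00938 = 112; it rises from 41.4.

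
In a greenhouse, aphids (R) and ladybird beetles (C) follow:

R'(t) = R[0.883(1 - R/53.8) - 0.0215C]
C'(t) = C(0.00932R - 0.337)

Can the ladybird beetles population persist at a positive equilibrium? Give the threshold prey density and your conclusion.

Threshold R = 36.2; K > 36.2, so yes, the predator persists.

The predator equation gives dC/dt > 0 only when R > 0.337/0.00932 = 36.2.
Without the predator, R → K = 53.8. Since 53.8 > 36.2, the predator can invade and persist.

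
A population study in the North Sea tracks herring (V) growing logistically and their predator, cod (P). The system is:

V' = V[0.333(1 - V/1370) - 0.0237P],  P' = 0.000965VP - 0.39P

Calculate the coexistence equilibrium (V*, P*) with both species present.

V* ≈ 404, P* ≈ 9.91

From dP/dt = 0 with P > 0: 0.000965V* = 0.39, so V* = 404.
Substitute into dV/dt = 0: 0.333(1 - 404/1370) = 0.0237P*.
The bracket is 0.705, giving P* = 0.235/0.0237 = 9.91.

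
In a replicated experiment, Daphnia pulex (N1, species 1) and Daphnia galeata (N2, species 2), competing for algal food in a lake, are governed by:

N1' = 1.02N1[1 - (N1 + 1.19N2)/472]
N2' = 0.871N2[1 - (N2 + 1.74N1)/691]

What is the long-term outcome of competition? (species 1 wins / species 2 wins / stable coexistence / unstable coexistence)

Compare the nullcline intercepts: K1/α12 = 472/1.19 = 397 < K2 = 691; K2/α21 = 691/1.74 = 397 < K1 = 472.
Since both are reversed, neither can invade when rare; the interior point is a saddle.

unstable coexistence (outcome depends on initial conditions)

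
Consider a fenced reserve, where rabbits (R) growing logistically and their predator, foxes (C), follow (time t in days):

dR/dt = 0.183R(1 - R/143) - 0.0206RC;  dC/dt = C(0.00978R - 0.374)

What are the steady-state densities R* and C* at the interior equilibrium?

From dC/dt = 0 with C > 0: 0.00978R* = 0.374, so R* = 38.2.
Substitute into dR/dt = 0: 0.183(1 - 38.2/143) = 0.0206C*.
The bracket is 0.733, giving C* = 0.134/0.0206 = 6.51.

R* ≈ 38.2, C* ≈ 6.51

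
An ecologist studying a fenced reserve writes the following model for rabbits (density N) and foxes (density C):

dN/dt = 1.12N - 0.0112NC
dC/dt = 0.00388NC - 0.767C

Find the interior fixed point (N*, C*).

Set dC/dt = 0 with C > 0: 0.00388N - 0.767 = 0, so N* = 0.767/0.00388 = 198.
Set dN/dt = 0 with N > 0: 1.12 - 0.0112C = 0, so C* = 1.12/0.0112 = 100.

N* ≈ 198, C* ≈ 100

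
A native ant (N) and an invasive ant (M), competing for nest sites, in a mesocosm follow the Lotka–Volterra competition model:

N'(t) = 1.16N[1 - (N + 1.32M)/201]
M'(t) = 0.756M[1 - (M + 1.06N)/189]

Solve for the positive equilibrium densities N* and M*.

Setting both brackets to zero gives the nullclines N + 1.32M = 201 and 1.06N + M = 189.
Substituting M = 189 - 1.06N into the first: N(1 - 1.32·1.06) = 201 - 1.32·189.
So N* = -48.5/-0.399 = 121, and then M* = 189 - 1.06·121 = 60.3.

N* ≈ 121, M* ≈ 60.3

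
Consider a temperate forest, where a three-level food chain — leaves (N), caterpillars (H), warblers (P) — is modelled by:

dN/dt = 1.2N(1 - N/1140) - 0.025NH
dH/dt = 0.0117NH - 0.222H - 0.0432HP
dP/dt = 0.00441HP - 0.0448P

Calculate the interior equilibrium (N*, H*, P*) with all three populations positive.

From dP/dt = 0: 0.00441H* = 0.0448, so H* = 10.2.
From dN/dt = 0: 1.2(1 - N*/1140) = 0.025·10.2, giving N* = 1140·(1 - 0.212) = 899.
From dH/dt = 0: 0.0117·899 - 0.222 = 0.0432P*, so P* = 10.3/0.0432 = 238.

N* ≈ 899, H* ≈ 10.2, P* ≈ 238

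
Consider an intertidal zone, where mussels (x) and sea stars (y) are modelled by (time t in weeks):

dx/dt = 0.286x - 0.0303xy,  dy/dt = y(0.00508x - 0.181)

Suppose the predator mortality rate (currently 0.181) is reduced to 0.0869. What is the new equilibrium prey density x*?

x* ≈ 17.1

At the interior fixed point, setting dy/dt = 0 with y > 0 fixes x* = (predator death rate)/(xy coefficient) — independent of the other coefficients.
With the change, x* = 0.0869/0.00508 = 17.1; it falls from 35.6.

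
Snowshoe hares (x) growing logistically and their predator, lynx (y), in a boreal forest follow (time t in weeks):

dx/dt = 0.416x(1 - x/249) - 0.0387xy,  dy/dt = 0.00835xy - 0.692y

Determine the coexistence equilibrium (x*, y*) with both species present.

x* ≈ 82.9, y* ≈ 7.17

From dy/dt = 0 with y > 0: 0.00835x* = 0.692, so x* = 82.9.
Substitute into dx/dt = 0: 0.416(1 - 82.9/249) = 0.0387y*.
The bracket is 0.667, giving y* = 0.278/0.0387 = 7.17.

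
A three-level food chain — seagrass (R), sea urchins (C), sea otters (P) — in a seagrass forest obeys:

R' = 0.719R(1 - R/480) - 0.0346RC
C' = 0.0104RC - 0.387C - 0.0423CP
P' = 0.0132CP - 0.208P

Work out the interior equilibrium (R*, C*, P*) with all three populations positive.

R* ≈ 116, C* ≈ 15.8, P* ≈ 19.4

From dP/dt = 0: 0.0132C* = 0.208, so C* = 15.8.
From dR/dt = 0: 0.719(1 - R*/480) = 0.0346·15.8, giving R* = 480·(1 - 0.758) = 116.
From dC/dt = 0: 0.0104·116 - 0.387 = 0.0423P*, so P* = 0.82/0.0423 = 19.4.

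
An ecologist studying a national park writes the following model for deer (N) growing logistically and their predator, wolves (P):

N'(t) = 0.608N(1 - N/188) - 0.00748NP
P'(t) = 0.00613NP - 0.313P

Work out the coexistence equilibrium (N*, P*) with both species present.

N* ≈ 51.1, P* ≈ 59.2

From dP/dt = 0 with P > 0: 0.00613N* = 0.313, so N* = 51.1.
Substitute into dN/dt = 0: 0.608(1 - 51.1/188) = 0.00748P*.
The bracket is 0.728, giving P* = 0.443/0.00748 = 59.2.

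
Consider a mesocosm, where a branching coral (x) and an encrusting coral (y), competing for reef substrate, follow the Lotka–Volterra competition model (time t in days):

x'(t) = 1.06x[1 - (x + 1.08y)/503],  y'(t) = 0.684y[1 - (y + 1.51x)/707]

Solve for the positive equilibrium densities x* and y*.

x* ≈ 413, y* ≈ 83.3

Setting both brackets to zero gives the nullclines x + 1.08y = 503 and 1.51x + y = 707.
Substituting y = 707 - 1.51x into the first: x(1 - 1.08·1.51) = 503 - 1.08·707.
So x* = -261/-0.631 = 413, and then y* = 707 - 1.51·413 = 83.3.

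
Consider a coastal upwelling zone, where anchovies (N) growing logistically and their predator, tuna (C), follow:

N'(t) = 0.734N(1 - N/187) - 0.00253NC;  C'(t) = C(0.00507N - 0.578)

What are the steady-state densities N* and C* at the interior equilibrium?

From dC/dt = 0 with C > 0: 0.00507N* = 0.578, so N* = 114.
Substitute into dN/dt = 0: 0.734(1 - 114/187) = 0.00253C*.
The bracket is 0.39, giving C* = 0.287/0.00253 = 113.

N* ≈ 114, C* ≈ 113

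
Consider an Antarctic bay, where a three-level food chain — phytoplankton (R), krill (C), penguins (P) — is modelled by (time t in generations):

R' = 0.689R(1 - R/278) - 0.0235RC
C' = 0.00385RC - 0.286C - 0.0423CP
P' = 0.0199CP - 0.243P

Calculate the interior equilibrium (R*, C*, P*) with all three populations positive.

R* ≈ 162, C* ≈ 12.2, P* ≈ 8

From dP/dt = 0: 0.0199C* = 0.243, so C* = 12.2.
From dR/dt = 0: 0.689(1 - R*/278) = 0.0235·12.2, giving R* = 278·(1 - 0.416) = 162.
From dC/dt = 0: 0.00385·162 - 0.286 = 0.0423P*, so P* = 0.339/0.0423 = 8.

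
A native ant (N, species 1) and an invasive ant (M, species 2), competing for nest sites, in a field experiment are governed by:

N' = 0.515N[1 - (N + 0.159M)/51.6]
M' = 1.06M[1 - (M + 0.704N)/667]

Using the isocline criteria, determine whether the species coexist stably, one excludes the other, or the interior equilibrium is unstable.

Compare the nullcline intercepts: K1/α12 = 51.6/0.159 = 325 < K2 = 667; K2/α21 = 667/0.704 = 947 > K1 = 51.6.
Since the inequalities point opposite ways, species 2 can invade but species 1 cannot.

species 2 excludes species 1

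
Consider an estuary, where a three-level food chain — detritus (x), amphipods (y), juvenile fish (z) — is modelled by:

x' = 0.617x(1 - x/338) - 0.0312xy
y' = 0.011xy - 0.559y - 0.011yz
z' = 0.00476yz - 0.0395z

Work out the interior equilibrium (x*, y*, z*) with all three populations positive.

From dz/dt = 0: 0.00476y* = 0.0395, so y* = 8.3.
From dx/dt = 0: 0.617(1 - x*/338) = 0.0312·8.3, giving x* = 338·(1 - 0.42) = 196.
From dy/dt = 0: 0.011·196 - 0.559 = 0.011z*, so z* = 1.6/0.011 = 145.

x* ≈ 196, y* ≈ 8.3, z* ≈ 145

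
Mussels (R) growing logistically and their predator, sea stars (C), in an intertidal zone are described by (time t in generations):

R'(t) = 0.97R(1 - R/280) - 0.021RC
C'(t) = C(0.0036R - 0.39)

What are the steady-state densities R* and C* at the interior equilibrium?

R* ≈ 108, C* ≈ 28.3

From dC/dt = 0 with C > 0: 0.0036R* = 0.39, so R* = 108.
Substitute into dR/dt = 0: 0.97(1 - 108/280) = 0.021C*.
The bracket is 0.613, giving C* = 0.595/0.021 = 28.3.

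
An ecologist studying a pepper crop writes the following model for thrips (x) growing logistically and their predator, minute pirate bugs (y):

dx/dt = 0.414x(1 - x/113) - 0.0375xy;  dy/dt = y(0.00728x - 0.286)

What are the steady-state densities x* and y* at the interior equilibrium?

x* ≈ 39.3, y* ≈ 7.2

From dy/dt = 0 with y > 0: 0.00728x* = 0.286, so x* = 39.3.
Substitute into dx/dt = 0: 0.414(1 - 39.3/113) = 0.0375y*.
The bracket is 0.652, giving y* = 0.27/0.0375 = 7.2.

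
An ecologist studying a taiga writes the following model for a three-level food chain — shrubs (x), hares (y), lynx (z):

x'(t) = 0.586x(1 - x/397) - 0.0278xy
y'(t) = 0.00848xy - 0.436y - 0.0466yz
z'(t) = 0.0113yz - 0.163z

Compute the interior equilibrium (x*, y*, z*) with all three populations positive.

From dz/dt = 0: 0.0113y* = 0.163, so y* = 14.4.
From dx/dt = 0: 0.586(1 - x*/397) = 0.0278·14.4, giving x* = 397·(1 - 0.684) = 125.
From dy/dt = 0: 0.00848·125 - 0.436 = 0.0466z*, so z* = 0.627/0.0466 = 13.5.

x* ≈ 125, y* ≈ 14.4, z* ≈ 13.5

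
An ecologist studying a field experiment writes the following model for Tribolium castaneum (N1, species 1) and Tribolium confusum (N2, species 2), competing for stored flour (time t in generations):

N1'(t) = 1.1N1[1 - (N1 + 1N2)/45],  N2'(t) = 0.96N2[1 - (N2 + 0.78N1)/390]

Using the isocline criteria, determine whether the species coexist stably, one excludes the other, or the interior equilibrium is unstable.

species 2 excludes species 1

Compare the nullcline intercepts: K1/α12 = 45/1 = 45 < K2 = 390; K2/α21 = 390/0.78 = 500 > K1 = 45.
Since the inequalities point opposite ways, species 2 can invade but species 1 cannot.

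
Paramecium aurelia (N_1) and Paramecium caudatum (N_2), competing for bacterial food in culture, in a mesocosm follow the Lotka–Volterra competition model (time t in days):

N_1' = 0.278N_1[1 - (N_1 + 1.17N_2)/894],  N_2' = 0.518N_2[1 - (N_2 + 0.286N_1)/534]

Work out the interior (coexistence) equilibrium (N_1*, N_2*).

N_1* ≈ 405, N_2* ≈ 418

Setting both brackets to zero gives the nullclines N_1 + 1.17N_2 = 894 and 0.286N_1 + N_2 = 534.
Substituting N_2 = 534 - 0.286N_1 into the first: N_1(1 - 1.17·0.286) = 894 - 1.17·534.
So N_1* = 269/0.665 = 405, and then N_2* = 534 - 0.286·405 = 418.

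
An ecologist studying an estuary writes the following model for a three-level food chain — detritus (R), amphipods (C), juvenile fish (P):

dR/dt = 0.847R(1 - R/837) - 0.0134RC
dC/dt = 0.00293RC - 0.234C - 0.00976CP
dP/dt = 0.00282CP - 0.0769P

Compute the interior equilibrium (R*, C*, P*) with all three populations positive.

R* ≈ 476, C* ≈ 27.3, P* ≈ 119

From dP/dt = 0: 0.00282C* = 0.0769, so C* = 27.3.
From dR/dt = 0: 0.847(1 - R*/837) = 0.0134·27.3, giving R* = 837·(1 - 0.431) = 476.
From dC/dt = 0: 0.00293·476 - 0.234 = 0.00976P*, so P* = 1.16/0.00976 = 119.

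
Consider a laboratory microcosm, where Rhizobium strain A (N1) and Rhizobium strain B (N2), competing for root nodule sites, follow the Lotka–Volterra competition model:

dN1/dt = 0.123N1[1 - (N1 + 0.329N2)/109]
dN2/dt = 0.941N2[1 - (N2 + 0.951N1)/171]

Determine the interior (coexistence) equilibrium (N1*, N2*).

Setting both brackets to zero gives the nullclines N1 + 0.329N2 = 109 and 0.951N1 + N2 = 171.
Substituting N2 = 171 - 0.951N1 into the first: N1(1 - 0.329·0.951) = 109 - 0.329·171.
So N1* = 52.7/0.687 = 76.8, and then N2* = 171 - 0.951·76.8 = 98.

N1* ≈ 76.8, N2* ≈ 98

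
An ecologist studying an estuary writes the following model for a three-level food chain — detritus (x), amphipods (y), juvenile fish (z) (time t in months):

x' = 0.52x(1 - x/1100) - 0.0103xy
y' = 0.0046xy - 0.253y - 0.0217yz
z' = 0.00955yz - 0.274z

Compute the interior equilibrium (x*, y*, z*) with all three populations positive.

From dz/dt = 0: 0.00955y* = 0.274, so y* = 28.7.
From dx/dt = 0: 0.52(1 - x*/1100) = 0.0103·28.7, giving x* = 1100·(1 - 0.568) = 475.
From dy/dt = 0: 0.0046·475 - 0.253 = 0.0217z*, so z* = 1.93/0.0217 = 89.

x* ≈ 475, y* ≈ 28.7, z* ≈ 89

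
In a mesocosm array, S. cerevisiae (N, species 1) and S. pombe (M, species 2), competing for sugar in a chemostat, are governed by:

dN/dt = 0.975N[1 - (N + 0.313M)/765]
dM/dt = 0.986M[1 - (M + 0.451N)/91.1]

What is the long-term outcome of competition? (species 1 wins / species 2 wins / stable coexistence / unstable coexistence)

Compare the nullcline intercepts: K1/α12 = 765/0.313 = 2440 > K2 = 91.1; K2/α21 = 91.1/0.451 = 202 < K1 = 765.
Since the inequalities point opposite ways, species 1 can invade but species 2 cannot.

species 1 excludes species 2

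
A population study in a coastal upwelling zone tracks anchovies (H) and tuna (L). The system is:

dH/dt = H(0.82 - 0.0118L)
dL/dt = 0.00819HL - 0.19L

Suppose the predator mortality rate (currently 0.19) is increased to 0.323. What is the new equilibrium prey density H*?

At the interior fixed point, setting dL/dt = 0 with L > 0 fixes H* = (predator death rate)/(HL coefficient) — independent of the other coefficients.
With the change, H* = 0.323/0.00819 = 39.4; it rises from 23.2.

H* ≈ 39.4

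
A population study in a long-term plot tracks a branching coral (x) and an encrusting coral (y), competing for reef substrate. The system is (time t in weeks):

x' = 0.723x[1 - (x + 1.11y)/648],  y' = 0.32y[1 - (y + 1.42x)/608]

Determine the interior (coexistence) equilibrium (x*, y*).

Setting both brackets to zero gives the nullclines x + 1.11y = 648 and 1.42x + y = 608.
Substituting y = 608 - 1.42x into the first: x(1 - 1.11·1.42) = 648 - 1.11·608.
So x* = -26.9/-0.576 = 46.7, and then y* = 608 - 1.42·46.7 = 542.

x* ≈ 46.7, y* ≈ 542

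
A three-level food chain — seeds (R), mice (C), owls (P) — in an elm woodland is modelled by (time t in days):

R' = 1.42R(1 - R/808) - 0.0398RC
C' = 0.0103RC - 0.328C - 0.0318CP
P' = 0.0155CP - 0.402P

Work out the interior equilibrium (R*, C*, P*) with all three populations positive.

From dP/dt = 0: 0.0155C* = 0.402, so C* = 25.9.
From dR/dt = 0: 1.42(1 - R*/808) = 0.0398·25.9, giving R* = 808·(1 - 0.727) = 221.
From dC/dt = 0: 0.0103·221 - 0.328 = 0.0318P*, so P* = 1.94/0.0318 = 61.2.

R* ≈ 221, C* ≈ 25.9, P* ≈ 61.2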